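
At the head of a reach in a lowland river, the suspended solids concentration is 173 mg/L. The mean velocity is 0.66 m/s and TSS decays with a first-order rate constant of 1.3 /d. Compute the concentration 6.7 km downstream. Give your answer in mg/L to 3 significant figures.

148 mg/L

Travel time t = 6.7 km / 0.66 m/s = 6700/0.66 = 1.015e+04 s = 0.1175 d.
First-order decay: C = 173·exp(−1.3·0.1175) = 173·0.8584 = 148.5 mg/L.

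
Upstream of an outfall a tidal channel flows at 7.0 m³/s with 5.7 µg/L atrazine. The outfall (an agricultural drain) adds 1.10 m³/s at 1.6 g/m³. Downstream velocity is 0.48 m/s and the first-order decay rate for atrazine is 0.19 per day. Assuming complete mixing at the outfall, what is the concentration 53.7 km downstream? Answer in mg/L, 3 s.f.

0.174 mg/L

5.7 µg/L = 0.0057 mg/L.
After complete mixing, C₀ = (1.1·1.6 + 7·0.0057) / 8.1 = 0.2222 mg/L.
Travel time t = 5.37e+04 m / 0.48 m/s = 1.119e+05 s = 1.295 d.
C = 0.2222·exp(−0.19·1.295) = 0.2222·0.7819 = 0.1737 mg/L.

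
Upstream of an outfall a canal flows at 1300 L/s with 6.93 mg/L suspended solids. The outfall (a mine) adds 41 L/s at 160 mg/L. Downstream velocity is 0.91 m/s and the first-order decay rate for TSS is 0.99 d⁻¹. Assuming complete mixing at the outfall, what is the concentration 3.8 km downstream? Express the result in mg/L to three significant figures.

41 L/s = 0.041 m³/s.
1300 L/s = 1.3 m³/s.
After complete mixing, C₀ = (0.041·160 + 1.3·6.93) / 1.341 = 11.61 mg/L.
Travel time t = 3800 m / 0.91 m/s = 4176 s = 0.04833 d.
C = 11.61·exp(−0.99·0.04833) = 11.61·0.9533 = 11.07 mg/L.

11.1 mg/L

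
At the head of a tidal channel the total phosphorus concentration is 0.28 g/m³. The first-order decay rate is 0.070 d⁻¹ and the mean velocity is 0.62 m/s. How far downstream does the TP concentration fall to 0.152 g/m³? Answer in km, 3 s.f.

From C = C₀·e^(−kt), t = ln(C₀/C)/k = ln(0.28/0.152)/0.070 = 0.6109/0.070 = 8.727 d.
Distance = v·t = 0.62 m/s × 7.54e+05 s = 4.675e+05 m = 467.5 km.

468 km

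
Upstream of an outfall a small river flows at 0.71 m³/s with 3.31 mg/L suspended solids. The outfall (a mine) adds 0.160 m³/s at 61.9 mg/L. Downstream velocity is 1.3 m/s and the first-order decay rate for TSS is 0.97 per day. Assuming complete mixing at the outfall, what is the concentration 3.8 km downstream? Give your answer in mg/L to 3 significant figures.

13.6 mg/L

After complete mixing, C₀ = (0.16·61.9 + 0.71·3.31) / 0.87 = 14.09 mg/L.
Travel time t = 3800 m / 1.3 m/s = 2923 s = 0.03383 d.
C = 14.09·exp(−0.97·0.03383) = 14.09·0.9677 = 13.63 mg/L.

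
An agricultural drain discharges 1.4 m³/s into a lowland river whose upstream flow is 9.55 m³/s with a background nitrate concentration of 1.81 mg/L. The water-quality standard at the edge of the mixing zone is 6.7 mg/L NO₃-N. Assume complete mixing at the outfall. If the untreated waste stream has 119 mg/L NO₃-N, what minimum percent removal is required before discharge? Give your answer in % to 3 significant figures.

66.3 %

Mass balance: 6.7·10.95 = 1.4·Cₑ + 9.55·1.81.
Cₑ = (73.37 − 17.29) / 1.4 = 40.06 mg/L.
Required removal = 1 − 40.06/119 = 66.34 %.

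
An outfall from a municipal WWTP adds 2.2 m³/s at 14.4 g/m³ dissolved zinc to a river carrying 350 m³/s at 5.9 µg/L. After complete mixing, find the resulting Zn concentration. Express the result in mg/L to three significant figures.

5.9 µg/L = 0.0059 mg/L.
Flow-weighted mixing gives C = (2.2·14.4 + 350·0.0059) / (2.2 + 350) = 33.75/352.2 = 0.09581 mg/L.

0.0958 mg/L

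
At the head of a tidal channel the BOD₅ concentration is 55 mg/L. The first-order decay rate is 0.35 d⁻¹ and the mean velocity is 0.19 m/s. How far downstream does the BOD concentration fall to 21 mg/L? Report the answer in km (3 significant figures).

From C = C₀·e^(−kt), t = ln(C₀/C)/k = ln(55/21)/0.35 = 0.9628/0.35 = 2.751 d.
Distance = v·t = 0.19 m/s × 2.377e+05 s = 4.516e+04 m = 45.16 km.

45.2 km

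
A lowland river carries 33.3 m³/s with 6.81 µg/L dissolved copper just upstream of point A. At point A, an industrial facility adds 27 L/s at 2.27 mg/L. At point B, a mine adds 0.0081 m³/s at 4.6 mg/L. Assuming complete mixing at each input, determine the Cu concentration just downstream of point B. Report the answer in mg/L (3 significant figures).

0.00976 mg/L

6.81 µg/L = 0.00681 mg/L.
27 L/s = 0.027 m³/s.
After input A: C = (33.3·0.00681 + 0.027·2.27) / 33.33 = 0.008644 mg/L.
After input B: C = (33.33·0.008644 + 0.0081·4.6) / 33.34 = 0.009759 mg/L.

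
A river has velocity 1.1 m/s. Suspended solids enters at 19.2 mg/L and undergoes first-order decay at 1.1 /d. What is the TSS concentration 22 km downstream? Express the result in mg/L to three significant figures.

14.9 mg/L

Travel time t = 22 km / 1.1 m/s = 2.2e+04/1.1 = 2e+04 s = 0.2315 d.
First-order decay: C = 19.2·exp(−1.1·0.2315) = 19.2·0.7752 = 14.88 mg/L.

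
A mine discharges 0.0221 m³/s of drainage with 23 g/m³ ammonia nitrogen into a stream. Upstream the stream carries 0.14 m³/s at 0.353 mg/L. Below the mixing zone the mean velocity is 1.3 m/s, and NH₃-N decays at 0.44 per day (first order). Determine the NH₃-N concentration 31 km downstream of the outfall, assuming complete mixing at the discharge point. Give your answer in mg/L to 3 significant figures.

3.05 mg/L

After complete mixing, C₀ = (0.0221·23 + 0.14·0.353) / 0.1621 = 3.441 mg/L.
Travel time t = 3.1e+04 m / 1.3 m/s = 2.385e+04 s = 0.276 d.
C = 3.441·exp(−0.44·0.276) = 3.441·0.8856 = 3.047 mg/L.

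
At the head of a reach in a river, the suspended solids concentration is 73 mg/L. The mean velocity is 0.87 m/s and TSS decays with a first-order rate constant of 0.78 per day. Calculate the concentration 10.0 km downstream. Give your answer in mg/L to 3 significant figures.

Travel time t = 10.0 km / 0.87 m/s = 1e+04/0.87 = 1.149e+04 s = 0.133 d.
First-order decay: C = 73·exp(−0.78·0.133) = 73·0.9014 = 65.8 mg/L.

65.8 mg/L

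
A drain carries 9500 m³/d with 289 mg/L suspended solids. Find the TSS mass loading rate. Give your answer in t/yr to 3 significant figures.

1000 t/yr

9500 m³/d = 0.11 m³/s.
Mass flux = Q·C = 0.11 m³/s × 289 g/m³ = 31.78 g/s.
= 31.78 g/s × 31.56 = 1003 t/yr.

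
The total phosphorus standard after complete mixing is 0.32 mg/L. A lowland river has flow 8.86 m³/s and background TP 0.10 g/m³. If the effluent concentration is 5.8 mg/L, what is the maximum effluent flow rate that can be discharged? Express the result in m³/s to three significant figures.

0.356 m³/s

Mass balance at complete mixing: C_std·(Q_w + Q_r) = Q_w·C_e + Q_r·C_b.
Rearranging, Q_w = Q_r·(C_std − C_b)/(C_e − C_std) = 8.86·(0.32 − 0.1) / (5.8 − 0.32) = 0.3557 m³/s.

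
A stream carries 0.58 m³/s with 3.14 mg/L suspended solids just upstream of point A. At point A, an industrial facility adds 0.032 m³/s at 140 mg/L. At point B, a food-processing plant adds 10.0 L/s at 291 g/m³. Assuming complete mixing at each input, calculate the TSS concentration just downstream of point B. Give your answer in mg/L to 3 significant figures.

After input A: C = (0.58·3.14 + 0.032·140) / 0.612 = 10.3 mg/L.
10.0 L/s = 0.01 m³/s.
After input B: C = (0.612·10.3 + 0.01·291) / 0.622 = 14.81 mg/L.

14.8 mg/L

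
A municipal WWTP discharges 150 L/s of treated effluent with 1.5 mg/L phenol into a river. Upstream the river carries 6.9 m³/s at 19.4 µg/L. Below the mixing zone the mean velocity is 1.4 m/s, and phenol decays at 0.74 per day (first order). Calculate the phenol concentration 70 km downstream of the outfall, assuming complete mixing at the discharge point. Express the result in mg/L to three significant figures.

0.0332 mg/L

150 L/s = 0.15 m³/s.
19.4 µg/L = 0.0194 mg/L.
After complete mixing, C₀ = (0.15·1.5 + 6.9·0.0194) / 7.05 = 0.0509 mg/L.
Travel time t = 7e+04 m / 1.4 m/s = 5e+04 s = 0.5787 d.
C = 0.0509·exp(−0.74·0.5787) = 0.0509·0.6517 = 0.03317 mg/L.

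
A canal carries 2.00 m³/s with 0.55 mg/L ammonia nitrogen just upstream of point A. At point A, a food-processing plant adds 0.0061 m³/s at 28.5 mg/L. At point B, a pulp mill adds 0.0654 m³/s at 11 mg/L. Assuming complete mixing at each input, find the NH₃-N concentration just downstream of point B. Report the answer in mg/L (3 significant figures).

0.962 mg/L

After input A: C = (2·0.55 + 0.0061·28.5) / 2.006 = 0.635 mg/L.
After input B: C = (2.006·0.635 + 0.0654·11) / 2.071 = 0.9622 mg/L.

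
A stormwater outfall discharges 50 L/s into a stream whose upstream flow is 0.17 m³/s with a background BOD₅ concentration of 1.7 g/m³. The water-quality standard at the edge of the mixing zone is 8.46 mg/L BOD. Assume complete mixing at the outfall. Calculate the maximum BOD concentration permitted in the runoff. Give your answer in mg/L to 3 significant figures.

31.4 mg/L

50 L/s = 0.05 m³/s.
Mass balance: 8.46·0.22 = 0.05·Cₑ + 0.17·1.7.
Cₑ = (1.861 − 0.289) / 0.05 = 31.44 mg/L.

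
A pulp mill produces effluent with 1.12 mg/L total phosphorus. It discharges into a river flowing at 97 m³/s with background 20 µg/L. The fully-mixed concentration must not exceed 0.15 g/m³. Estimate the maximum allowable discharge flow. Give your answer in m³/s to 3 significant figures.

20 µg/L = 0.02 mg/L.
Mass balance at complete mixing: C_std·(Q_w + Q_r) = Q_w·C_e + Q_r·C_b.
Rearranging, Q_w = Q_r·(C_std − C_b)/(C_e − C_std) = 97·(0.15 − 0.02) / (1.12 − 0.15) = 13 m³/s.

13.0 m³/s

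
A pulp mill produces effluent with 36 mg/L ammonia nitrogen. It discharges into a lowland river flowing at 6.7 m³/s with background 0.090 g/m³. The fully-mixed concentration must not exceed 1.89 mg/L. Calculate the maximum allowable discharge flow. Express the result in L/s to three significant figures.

354 L/s

Mass balance at complete mixing: C_std·(Q_w + Q_r) = Q_w·C_e + Q_r·C_b.
Rearranging, Q_w = Q_r·(C_std − C_b)/(C_e − C_std) = 6.7·(1.89 − 0.09) / (36 − 1.89) = 0.3536 m³/s.
= 353.6 L/s.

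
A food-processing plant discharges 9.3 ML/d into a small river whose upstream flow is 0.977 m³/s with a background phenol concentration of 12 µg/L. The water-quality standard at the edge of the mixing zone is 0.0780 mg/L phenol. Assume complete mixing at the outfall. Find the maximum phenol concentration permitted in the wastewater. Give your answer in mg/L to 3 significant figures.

9.3 ML/d = 0.1076 m³/s.
12 µg/L = 0.012 mg/L.
Mass balance: 0.078·1.085 = 0.1076·Cₑ + 0.977·0.012.
Cₑ = (0.0846 − 0.01172) / 0.1076 = 0.6771 mg/L.

0.677 mg/L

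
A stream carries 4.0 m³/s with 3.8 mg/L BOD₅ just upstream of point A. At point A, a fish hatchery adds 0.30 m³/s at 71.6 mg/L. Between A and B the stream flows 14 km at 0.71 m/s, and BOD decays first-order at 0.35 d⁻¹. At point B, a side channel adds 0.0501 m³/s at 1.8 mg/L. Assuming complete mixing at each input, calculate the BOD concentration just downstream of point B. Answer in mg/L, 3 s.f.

7.81 mg/L

After input A: C = (4·3.8 + 0.3·71.6) / 4.3 = 8.53 mg/L.
Over the 14 km reach to input B (t = 1.972e+04 s = 0.2282 d), decay gives C = 8.53·exp(−0.35·0.2282) = 7.875 mg/L.
After input B: C = (4.3·7.875 + 0.0501·1.8) / 4.35 = 7.805 mg/L.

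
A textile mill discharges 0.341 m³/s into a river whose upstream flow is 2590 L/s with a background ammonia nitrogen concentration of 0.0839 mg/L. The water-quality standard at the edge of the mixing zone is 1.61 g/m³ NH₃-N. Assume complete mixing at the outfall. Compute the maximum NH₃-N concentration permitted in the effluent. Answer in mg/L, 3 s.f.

13.2 mg/L

2590 L/s = 2.59 m³/s.
Mass balance: 1.61·2.931 = 0.341·Cₑ + 2.59·0.0839.
Cₑ = (4.719 − 0.2173) / 0.341 = 13.2 mg/L.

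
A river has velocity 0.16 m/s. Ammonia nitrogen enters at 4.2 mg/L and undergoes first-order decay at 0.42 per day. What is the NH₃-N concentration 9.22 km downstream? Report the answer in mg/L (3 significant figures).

3.17 mg/L

Travel time t = 9.22 km / 0.16 m/s = 9220/0.16 = 5.762e+04 s = 0.667 d.
First-order decay: C = 4.2·exp(−0.42·0.667) = 4.2·0.7557 = 3.174 mg/L.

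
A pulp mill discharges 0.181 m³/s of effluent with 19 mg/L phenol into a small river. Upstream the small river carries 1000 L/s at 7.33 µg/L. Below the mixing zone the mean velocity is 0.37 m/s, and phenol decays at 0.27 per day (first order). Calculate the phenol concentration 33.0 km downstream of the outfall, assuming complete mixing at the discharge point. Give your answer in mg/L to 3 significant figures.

1000 L/s = 1 m³/s.
7.33 µg/L = 0.00733 mg/L.
After complete mixing, C₀ = (0.181·19 + 1·0.00733) / 1.181 = 2.918 mg/L.
Travel time t = 3.3e+04 m / 0.37 m/s = 8.919e+04 s = 1.032 d.
C = 2.918·exp(−0.27·1.032) = 2.918·0.7568 = 2.208 mg/L.

2.21 mg/L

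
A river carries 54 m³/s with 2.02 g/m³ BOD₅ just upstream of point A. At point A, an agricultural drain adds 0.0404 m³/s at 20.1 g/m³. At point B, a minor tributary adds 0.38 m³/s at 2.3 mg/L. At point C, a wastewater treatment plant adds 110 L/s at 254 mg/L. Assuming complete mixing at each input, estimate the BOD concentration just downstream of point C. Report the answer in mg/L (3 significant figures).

2.54 mg/L

After input A: C = (54·2.02 + 0.0404·20.1) / 54.04 = 2.034 mg/L.
After input B: C = (54.04·2.034 + 0.38·2.3) / 54.42 = 2.035 mg/L.
110 L/s = 0.11 m³/s.
After input C: C = (54.42·2.035 + 0.11·254) / 54.53 = 2.544 mg/L.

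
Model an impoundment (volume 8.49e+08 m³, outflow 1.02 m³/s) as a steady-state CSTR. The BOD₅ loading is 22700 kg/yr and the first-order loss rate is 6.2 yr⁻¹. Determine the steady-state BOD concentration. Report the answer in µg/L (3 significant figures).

Outflow Q = 1.02 m³/s × 3.156e+07 s/yr = 3.219e+07 m³/yr.
Steady-state CSTR mass balance: W = Q·C + k·V·C, so C = W/(Q + kV).
Q + kV = 3.219e+07 + 6.2·8.49e+08 = 5.296e+09 m³/yr.
C = 22700/5.296e+09 = 4.286e-06 kg/m³ = 0.004286 mg/L = 4.286 µg/L.

4.29 µg/L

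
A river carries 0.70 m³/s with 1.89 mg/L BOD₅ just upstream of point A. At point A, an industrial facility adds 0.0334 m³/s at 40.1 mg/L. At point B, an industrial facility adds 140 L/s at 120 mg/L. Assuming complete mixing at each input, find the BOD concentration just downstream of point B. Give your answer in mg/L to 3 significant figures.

After input A: C = (0.7·1.89 + 0.0334·40.1) / 0.7334 = 3.63 mg/L.
140 L/s = 0.14 m³/s.
After input B: C = (0.7334·3.63 + 0.14·120) / 0.8734 = 22.28 mg/L.

22.3 mg/L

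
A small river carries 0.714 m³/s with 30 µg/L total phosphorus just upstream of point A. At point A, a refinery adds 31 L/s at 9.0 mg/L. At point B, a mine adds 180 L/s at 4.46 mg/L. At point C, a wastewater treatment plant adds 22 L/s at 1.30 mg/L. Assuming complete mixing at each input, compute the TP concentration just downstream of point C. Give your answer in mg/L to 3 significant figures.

1.20 mg/L

30 µg/L = 0.03 mg/L.
31 L/s = 0.031 m³/s.
After input A: C = (0.714·0.03 + 0.031·9) / 0.745 = 0.4032 mg/L.
180 L/s = 0.18 m³/s.
After input B: C = (0.745·0.4032 + 0.18·4.46) / 0.925 = 1.193 mg/L.
22 L/s = 0.022 m³/s.
After input C: C = (0.925·1.193 + 0.022·1.3) / 0.947 = 1.195 mg/L.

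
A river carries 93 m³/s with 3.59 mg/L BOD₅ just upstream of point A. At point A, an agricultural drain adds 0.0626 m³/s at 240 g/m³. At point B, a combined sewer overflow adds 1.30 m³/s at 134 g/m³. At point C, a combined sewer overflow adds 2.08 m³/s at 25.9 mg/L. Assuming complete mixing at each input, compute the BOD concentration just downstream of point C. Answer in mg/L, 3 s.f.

After input A: C = (93·3.59 + 0.0626·240) / 93.06 = 3.749 mg/L.
After input B: C = (93.06·3.749 + 1.3·134) / 94.36 = 5.543 mg/L.
After input C: C = (94.36·5.543 + 2.08·25.9) / 96.44 = 5.982 mg/L.

5.98 mg/L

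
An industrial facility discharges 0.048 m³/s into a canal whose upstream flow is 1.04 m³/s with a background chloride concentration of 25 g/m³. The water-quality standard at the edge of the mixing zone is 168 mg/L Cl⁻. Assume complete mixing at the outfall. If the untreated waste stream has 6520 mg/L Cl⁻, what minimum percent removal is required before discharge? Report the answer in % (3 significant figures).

49.9 %

Mass balance: 168·1.088 = 0.048·Cₑ + 1.04·25.
Cₑ = (182.8 − 26) / 0.048 = 3266 mg/L.
Required removal = 1 − 3266/6520 = 49.9 %.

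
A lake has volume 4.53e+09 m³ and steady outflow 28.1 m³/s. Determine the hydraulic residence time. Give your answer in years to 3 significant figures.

5.11 yr

Q = 28.1 m³/s × 3.156e+07 s/yr = 8.868e+08 m³/yr.
Hydraulic residence time τ = V/Q = 4.53e+09/8.868e+08 = 5.108 yr.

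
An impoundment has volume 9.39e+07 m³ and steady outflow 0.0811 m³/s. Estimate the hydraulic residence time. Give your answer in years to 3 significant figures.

36.7 yr

Q = 0.0811 m³/s × 3.156e+07 s/yr = 2.559e+06 m³/yr.
Hydraulic residence time τ = V/Q = 9.39e+07/2.559e+06 = 36.69 yr.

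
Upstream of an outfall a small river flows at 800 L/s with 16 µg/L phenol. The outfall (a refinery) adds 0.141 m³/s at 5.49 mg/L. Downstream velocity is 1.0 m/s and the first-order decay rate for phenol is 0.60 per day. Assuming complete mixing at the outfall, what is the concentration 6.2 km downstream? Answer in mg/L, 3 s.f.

800 L/s = 0.8 m³/s.
16 µg/L = 0.016 mg/L.
After complete mixing, C₀ = (0.141·5.49 + 0.8·0.016) / 0.941 = 0.8362 mg/L.
Travel time t = 6200 m / 1.0 m/s = 6200 s = 0.07176 d.
C = 0.8362·exp(−0.60·0.07176) = 0.8362·0.9579 = 0.801 mg/L.

0.801 mg/L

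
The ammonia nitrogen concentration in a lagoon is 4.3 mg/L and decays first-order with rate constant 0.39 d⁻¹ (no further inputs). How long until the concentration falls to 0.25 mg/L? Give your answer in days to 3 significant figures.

t = ln(C₀/C)/k = ln(4.3/0.25)/0.39 = 2.845/0.39 = 7.295 d.

7.29 d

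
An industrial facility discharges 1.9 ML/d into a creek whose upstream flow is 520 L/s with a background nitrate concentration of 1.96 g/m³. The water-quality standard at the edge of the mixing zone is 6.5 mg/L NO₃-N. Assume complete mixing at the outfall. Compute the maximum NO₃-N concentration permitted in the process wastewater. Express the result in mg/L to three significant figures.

114 mg/L

1.9 ML/d = 0.02199 m³/s.
520 L/s = 0.52 m³/s.
Mass balance: 6.5·0.542 = 0.02199·Cₑ + 0.52·1.96.
Cₑ = (3.523 − 1.019) / 0.02199 = 113.9 mg/L.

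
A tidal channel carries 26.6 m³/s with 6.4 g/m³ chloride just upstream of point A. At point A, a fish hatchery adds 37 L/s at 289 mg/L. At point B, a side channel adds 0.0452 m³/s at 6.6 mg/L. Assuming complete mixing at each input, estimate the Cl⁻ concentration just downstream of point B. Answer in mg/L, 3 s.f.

37 L/s = 0.037 m³/s.
After input A: C = (26.6·6.4 + 0.037·289) / 26.64 = 6.793 mg/L.
After input B: C = (26.64·6.793 + 0.0452·6.6) / 26.68 = 6.792 mg/L.

6.79 mg/L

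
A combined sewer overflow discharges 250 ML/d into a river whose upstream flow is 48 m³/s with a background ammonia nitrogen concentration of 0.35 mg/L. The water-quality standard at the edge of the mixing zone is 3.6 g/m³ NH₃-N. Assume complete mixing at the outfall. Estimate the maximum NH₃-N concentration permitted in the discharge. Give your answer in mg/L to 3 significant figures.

57.5 mg/L

250 ML/d = 2.894 m³/s.
Mass balance: 3.6·50.89 = 2.894·Cₑ + 48·0.35.
Cₑ = (183.2 − 16.8) / 2.894 = 57.51 mg/L.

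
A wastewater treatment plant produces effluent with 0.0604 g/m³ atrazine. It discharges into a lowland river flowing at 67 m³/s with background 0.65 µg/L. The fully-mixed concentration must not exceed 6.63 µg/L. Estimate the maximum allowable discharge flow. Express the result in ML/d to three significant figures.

0.65 µg/L = 0.00065 mg/L.
6.63 µg/L = 0.00663 mg/L.
Mass balance at complete mixing: C_std·(Q_w + Q_r) = Q_w·C_e + Q_r·C_b.
Rearranging, Q_w = Q_r·(C_std − C_b)/(C_e − C_std) = 67·(0.00663 − 0.00065) / (0.0604 − 0.00663) = 7.451 m³/s.
= 643.8 ML/d.

644 ML/d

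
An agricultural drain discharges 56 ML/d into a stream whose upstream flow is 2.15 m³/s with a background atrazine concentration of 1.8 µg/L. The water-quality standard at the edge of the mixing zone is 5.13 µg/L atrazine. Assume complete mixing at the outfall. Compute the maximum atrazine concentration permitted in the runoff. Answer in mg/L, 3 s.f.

56 ML/d = 0.6481 m³/s.
1.8 µg/L = 0.0018 mg/L.
5.13 µg/L = 0.00513 mg/L.
Mass balance: 0.00513·2.798 = 0.6481·Cₑ + 2.15·0.0018.
Cₑ = (0.01435 − 0.00387) / 0.6481 = 0.01618 mg/L.

0.0162 mg/L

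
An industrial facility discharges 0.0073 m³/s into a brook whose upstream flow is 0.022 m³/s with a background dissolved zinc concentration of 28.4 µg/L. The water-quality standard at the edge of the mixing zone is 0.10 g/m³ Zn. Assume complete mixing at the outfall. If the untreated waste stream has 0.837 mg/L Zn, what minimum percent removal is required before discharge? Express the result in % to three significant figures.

28.4 µg/L = 0.0284 mg/L.
Mass balance: 0.1·0.0293 = 0.0073·Cₑ + 0.022·0.0284.
Cₑ = (0.00293 − 0.0006248) / 0.0073 = 0.3158 mg/L.
Required removal = 1 − 0.3158/0.837 = 62.27 %.

62.3 %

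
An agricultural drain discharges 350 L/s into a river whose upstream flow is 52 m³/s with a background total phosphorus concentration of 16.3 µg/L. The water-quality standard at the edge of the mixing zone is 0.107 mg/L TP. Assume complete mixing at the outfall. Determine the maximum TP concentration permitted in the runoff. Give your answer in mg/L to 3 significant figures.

350 L/s = 0.35 m³/s.
16.3 µg/L = 0.0163 mg/L.
Mass balance: 0.107·52.35 = 0.35·Cₑ + 52·0.0163.
Cₑ = (5.601 − 0.8476) / 0.35 = 13.58 mg/L.

13.6 mg/L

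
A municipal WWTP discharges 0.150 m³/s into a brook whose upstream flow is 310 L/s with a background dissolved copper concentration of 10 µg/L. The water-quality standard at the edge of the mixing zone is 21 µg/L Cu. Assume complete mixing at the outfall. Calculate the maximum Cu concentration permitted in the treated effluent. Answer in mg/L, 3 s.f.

310 L/s = 0.31 m³/s.
10 µg/L = 0.01 mg/L.
21 µg/L = 0.021 mg/L.
Mass balance: 0.021·0.46 = 0.15·Cₑ + 0.31·0.01.
Cₑ = (0.00966 − 0.0031) / 0.15 = 0.04373 mg/L.

0.0437 mg/L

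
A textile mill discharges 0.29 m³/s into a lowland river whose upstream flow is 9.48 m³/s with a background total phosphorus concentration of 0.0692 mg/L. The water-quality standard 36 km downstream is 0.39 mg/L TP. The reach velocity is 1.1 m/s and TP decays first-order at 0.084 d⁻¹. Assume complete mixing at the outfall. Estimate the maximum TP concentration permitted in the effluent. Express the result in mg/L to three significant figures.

11.3 mg/L

Travel time to the compliance point: t = 3.6e+04/1.1 = 3.273e+04 s = 0.3788 d; decay factor exp(−0.084·0.3788) = 0.9687.
So the concentration just after mixing may be at most 0.39/0.9687 = 0.4026 mg/L.
Mass balance: 0.4026·9.77 = 0.29·Cₑ + 9.48·0.0692.
Cₑ = (3.933 − 0.656) / 0.29 = 11.3 mg/L.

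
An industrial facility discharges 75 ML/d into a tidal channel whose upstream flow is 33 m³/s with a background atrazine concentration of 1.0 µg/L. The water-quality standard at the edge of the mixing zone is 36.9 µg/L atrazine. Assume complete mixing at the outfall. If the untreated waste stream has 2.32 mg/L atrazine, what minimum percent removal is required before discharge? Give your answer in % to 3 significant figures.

75 ML/d = 0.8681 m³/s.
1.0 µg/L = 0.001 mg/L.
36.9 µg/L = 0.0369 mg/L.
Mass balance: 0.0369·33.87 = 0.8681·Cₑ + 33·0.001.
Cₑ = (1.25 − 0.033) / 0.8681 = 1.402 mg/L.
Required removal = 1 − 1.402/2.32 = 39.58 %.

39.6 %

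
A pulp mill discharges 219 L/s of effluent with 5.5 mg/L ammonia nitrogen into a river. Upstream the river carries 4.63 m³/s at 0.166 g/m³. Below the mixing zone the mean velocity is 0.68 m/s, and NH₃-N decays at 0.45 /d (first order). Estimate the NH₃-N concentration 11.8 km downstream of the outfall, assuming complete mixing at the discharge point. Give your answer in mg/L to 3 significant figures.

219 L/s = 0.219 m³/s.
After complete mixing, C₀ = (0.219·5.5 + 4.63·0.166) / 4.849 = 0.4069 mg/L.
Travel time t = 1.18e+04 m / 0.68 m/s = 1.735e+04 s = 0.2008 d.
C = 0.4069·exp(−0.45·0.2008) = 0.4069·0.9136 = 0.3717 mg/L.

0.372 mg/L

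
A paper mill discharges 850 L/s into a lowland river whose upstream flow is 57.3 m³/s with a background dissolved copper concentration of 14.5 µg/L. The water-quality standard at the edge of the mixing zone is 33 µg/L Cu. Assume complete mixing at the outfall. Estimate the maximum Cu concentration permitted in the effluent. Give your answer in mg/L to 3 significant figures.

850 L/s = 0.85 m³/s.
14.5 µg/L = 0.0145 mg/L.
33 µg/L = 0.033 mg/L.
Mass balance: 0.033·58.15 = 0.85·Cₑ + 57.3·0.0145.
Cₑ = (1.919 − 0.8308) / 0.85 = 1.28 mg/L.

1.28 mg/L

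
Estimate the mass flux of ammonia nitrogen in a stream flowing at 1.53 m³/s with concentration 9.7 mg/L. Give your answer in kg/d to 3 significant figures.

Mass flux = Q·C = 1.53 m³/s × 9.7 g/m³ = 14.84 g/s.
= 14.84 g/s × 86.4 = 1282 kg/d.

1280 kg/d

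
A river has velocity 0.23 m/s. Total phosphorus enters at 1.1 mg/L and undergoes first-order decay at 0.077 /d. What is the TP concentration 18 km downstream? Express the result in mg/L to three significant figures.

Travel time t = 18 km / 0.23 m/s = 1.8e+04/0.23 = 7.826e+04 s = 0.9058 d.
First-order decay: C = 1.1·exp(−0.077·0.9058) = 1.1·0.9326 = 1.026 mg/L.

1.03 mg/L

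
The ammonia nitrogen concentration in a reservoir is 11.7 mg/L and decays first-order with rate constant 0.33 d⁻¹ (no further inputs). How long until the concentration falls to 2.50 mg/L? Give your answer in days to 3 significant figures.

4.68 d

t = ln(C₀/C)/k = ln(11.7/2.50)/0.33 = 1.543/0.33 = 4.677 d.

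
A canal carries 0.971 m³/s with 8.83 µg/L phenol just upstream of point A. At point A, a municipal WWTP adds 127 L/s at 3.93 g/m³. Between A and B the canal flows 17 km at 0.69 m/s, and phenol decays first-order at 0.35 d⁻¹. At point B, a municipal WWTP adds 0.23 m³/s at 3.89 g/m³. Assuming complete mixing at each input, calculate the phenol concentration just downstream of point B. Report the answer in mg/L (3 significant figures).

8.83 µg/L = 0.00883 mg/L.
127 L/s = 0.127 m³/s.
After input A: C = (0.971·0.00883 + 0.127·3.93) / 1.098 = 0.4624 mg/L.
Over the 17 km reach to input B (t = 2.464e+04 s = 0.2852 d), decay gives C = 0.4624·exp(−0.35·0.2852) = 0.4185 mg/L.
After input B: C = (1.098·0.4185 + 0.23·3.89) / 1.328 = 1.02 mg/L.

1.02 mg/L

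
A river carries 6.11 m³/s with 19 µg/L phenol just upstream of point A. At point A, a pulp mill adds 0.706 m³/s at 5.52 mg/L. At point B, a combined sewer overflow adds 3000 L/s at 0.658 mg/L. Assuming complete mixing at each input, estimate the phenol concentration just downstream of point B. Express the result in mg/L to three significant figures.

0.610 mg/L

19 µg/L = 0.019 mg/L.
After input A: C = (6.11·0.019 + 0.706·5.52) / 6.816 = 0.5888 mg/L.
3000 L/s = 3 m³/s.
After input B: C = (6.816·0.5888 + 3·0.658) / 9.816 = 0.6099 mg/L.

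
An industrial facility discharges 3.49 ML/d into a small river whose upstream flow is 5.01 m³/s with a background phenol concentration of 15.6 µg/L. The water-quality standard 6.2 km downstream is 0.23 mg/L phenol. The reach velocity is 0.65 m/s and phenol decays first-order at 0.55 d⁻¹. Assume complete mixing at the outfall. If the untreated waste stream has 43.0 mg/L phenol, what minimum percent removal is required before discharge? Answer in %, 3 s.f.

33.4 %

3.49 ML/d = 0.04039 m³/s.
15.6 µg/L = 0.0156 mg/L.
Travel time to the compliance point: t = 6200/0.65 = 9538 s = 0.1104 d; decay factor exp(−0.55·0.1104) = 0.9411.
So the concentration just after mixing may be at most 0.23/0.9411 = 0.2444 mg/L.
Mass balance: 0.2444·5.05 = 0.04039·Cₑ + 5.01·0.0156.
Cₑ = (1.234 − 0.07816) / 0.04039 = 28.62 mg/L.
Required removal = 1 − 28.62/43.0 = 33.44 %.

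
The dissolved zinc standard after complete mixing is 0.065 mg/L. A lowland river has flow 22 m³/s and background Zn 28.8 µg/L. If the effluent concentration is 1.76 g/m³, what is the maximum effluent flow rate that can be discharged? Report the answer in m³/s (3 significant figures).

28.8 µg/L = 0.0288 mg/L.
Mass balance at complete mixing: C_std·(Q_w + Q_r) = Q_w·C_e + Q_r·C_b.
Rearranging, Q_w = Q_r·(C_std − C_b)/(C_e − C_std) = 22·(0.065 − 0.0288) / (1.76 − 0.065) = 0.4699 m³/s.

0.470 m³/s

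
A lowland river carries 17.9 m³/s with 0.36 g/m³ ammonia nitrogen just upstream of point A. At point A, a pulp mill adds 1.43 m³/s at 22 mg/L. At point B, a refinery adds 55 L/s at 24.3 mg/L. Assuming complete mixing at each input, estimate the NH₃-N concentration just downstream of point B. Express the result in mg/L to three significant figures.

After input A: C = (17.9·0.36 + 1.43·22) / 19.33 = 1.961 mg/L.
55 L/s = 0.055 m³/s.
After input B: C = (19.33·1.961 + 0.055·24.3) / 19.38 = 2.024 mg/L.

2.02 mg/L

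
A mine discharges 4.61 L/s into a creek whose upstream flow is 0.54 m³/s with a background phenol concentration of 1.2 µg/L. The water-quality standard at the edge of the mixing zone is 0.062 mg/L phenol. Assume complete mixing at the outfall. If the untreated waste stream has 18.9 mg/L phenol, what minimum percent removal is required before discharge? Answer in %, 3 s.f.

4.61 L/s = 0.00461 m³/s.
1.2 µg/L = 0.0012 mg/L.
Mass balance: 0.062·0.5446 = 0.00461·Cₑ + 0.54·0.0012.
Cₑ = (0.03377 − 0.000648) / 0.00461 = 7.184 mg/L.
Required removal = 1 − 7.184/18.9 = 61.99 %.

62.0 %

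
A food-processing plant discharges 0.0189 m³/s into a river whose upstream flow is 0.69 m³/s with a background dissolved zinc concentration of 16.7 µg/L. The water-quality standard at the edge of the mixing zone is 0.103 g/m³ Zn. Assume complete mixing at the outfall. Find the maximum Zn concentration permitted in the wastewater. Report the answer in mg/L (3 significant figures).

3.25 mg/L

16.7 µg/L = 0.0167 mg/L.
Mass balance: 0.103·0.7089 = 0.0189·Cₑ + 0.69·0.0167.
Cₑ = (0.07302 − 0.01152) / 0.0189 = 3.254 mg/L.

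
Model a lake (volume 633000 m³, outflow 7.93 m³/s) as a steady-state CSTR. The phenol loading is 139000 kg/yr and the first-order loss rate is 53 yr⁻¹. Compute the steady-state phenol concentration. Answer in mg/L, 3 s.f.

0.490 mg/L

Outflow Q = 7.93 m³/s × 3.156e+07 s/yr = 2.503e+08 m³/yr.
Steady-state CSTR mass balance: W = Q·C + k·V·C, so C = W/(Q + kV).
Q + kV = 2.503e+08 + 53·633000 = 2.838e+08 m³/yr.
C = 139000/2.838e+08 = 0.0004898 kg/m³ = 0.4898 mg/L.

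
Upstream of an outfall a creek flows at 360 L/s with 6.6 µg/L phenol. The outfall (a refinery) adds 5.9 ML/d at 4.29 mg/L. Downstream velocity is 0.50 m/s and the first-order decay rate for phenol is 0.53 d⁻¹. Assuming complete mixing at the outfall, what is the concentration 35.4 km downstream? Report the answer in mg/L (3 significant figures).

0.447 mg/L

5.9 ML/d = 0.06829 m³/s.
360 L/s = 0.36 m³/s.
6.6 µg/L = 0.0066 mg/L.
After complete mixing, C₀ = (0.06829·4.29 + 0.36·0.0066) / 0.4283 = 0.6896 mg/L.
Travel time t = 3.54e+04 m / 0.50 m/s = 7.08e+04 s = 0.8194 d.
C = 0.6896·exp(−0.53·0.8194) = 0.6896·0.6477 = 0.4466 mg/L.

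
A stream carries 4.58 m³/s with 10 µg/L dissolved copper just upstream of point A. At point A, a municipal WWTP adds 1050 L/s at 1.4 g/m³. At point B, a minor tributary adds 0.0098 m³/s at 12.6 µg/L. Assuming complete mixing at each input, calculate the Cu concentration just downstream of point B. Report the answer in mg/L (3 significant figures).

10 µg/L = 0.01 mg/L.
1050 L/s = 1.05 m³/s.
After input A: C = (4.58·0.01 + 1.05·1.4) / 5.63 = 0.2692 mg/L.
12.6 µg/L = 0.0126 mg/L.
After input B: C = (5.63·0.2692 + 0.0098·0.0126) / 5.64 = 0.2688 mg/L.

0.269 mg/L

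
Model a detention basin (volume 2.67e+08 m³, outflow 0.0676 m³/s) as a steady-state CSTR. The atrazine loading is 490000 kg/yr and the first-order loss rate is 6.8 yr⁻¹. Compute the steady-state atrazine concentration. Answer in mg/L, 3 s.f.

Outflow Q = 0.0676 m³/s × 3.156e+07 s/yr = 2.133e+06 m³/yr.
Steady-state CSTR mass balance: W = Q·C + k·V·C, so C = W/(Q + kV).
Q + kV = 2.133e+06 + 6.8·2.67e+08 = 1.818e+09 m³/yr.
C = 490000/1.818e+09 = 0.0002696 kg/m³ = 0.2696 mg/L.

0.270 mg/L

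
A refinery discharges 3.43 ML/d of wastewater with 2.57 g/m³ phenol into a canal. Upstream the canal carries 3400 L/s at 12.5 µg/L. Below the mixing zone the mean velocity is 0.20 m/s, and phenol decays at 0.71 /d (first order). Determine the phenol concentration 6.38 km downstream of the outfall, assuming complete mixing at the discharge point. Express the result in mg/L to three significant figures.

0.0323 mg/L

3.43 ML/d = 0.0397 m³/s.
3400 L/s = 3.4 m³/s.
12.5 µg/L = 0.0125 mg/L.
After complete mixing, C₀ = (0.0397·2.57 + 3.4·0.0125) / 3.44 = 0.04202 mg/L.
Travel time t = 6380 m / 0.20 m/s = 3.19e+04 s = 0.3692 d.
C = 0.04202·exp(−0.71·0.3692) = 0.04202·0.7694 = 0.03233 mg/L.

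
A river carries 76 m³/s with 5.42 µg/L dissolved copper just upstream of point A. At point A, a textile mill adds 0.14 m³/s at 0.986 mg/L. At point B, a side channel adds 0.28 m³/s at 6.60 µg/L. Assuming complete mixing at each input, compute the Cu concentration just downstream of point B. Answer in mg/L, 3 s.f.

0.00722 mg/L

5.42 µg/L = 0.00542 mg/L.
After input A: C = (76·0.00542 + 0.14·0.986) / 76.14 = 0.007223 mg/L.
6.60 µg/L = 0.0066 mg/L.
After input B: C = (76.14·0.007223 + 0.28·0.0066) / 76.42 = 0.007221 mg/L.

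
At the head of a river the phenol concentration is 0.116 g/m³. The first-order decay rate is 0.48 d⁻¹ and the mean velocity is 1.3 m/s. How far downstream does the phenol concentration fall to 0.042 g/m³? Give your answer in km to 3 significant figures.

From C = C₀·e^(−kt), t = ln(C₀/C)/k = ln(0.116/0.042)/0.48 = 1.016/0.48 = 2.117 d.
Distance = v·t = 1.3 m/s × 1.829e+05 s = 2.377e+05 m = 237.7 km.

238 km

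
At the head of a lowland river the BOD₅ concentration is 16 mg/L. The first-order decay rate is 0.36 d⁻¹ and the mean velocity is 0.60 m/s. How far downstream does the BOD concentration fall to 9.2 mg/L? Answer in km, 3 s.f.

From C = C₀·e^(−kt), t = ln(C₀/C)/k = ln(16/9.2)/0.36 = 0.5534/0.36 = 1.537 d.
Distance = v·t = 0.60 m/s × 1.328e+05 s = 7.969e+04 m = 79.69 km.

79.7 km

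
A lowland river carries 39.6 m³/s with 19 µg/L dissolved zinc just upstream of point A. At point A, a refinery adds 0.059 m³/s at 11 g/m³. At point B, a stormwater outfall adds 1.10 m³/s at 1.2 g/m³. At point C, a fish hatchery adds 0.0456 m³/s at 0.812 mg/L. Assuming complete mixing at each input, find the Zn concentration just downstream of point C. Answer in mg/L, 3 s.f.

19 µg/L = 0.019 mg/L.
After input A: C = (39.6·0.019 + 0.059·11) / 39.66 = 0.03534 mg/L.
After input B: C = (39.66·0.03534 + 1.1·1.2) / 40.76 = 0.06677 mg/L.
After input C: C = (40.76·0.06677 + 0.0456·0.812) / 40.8 = 0.0676 mg/L.

0.0676 mg/L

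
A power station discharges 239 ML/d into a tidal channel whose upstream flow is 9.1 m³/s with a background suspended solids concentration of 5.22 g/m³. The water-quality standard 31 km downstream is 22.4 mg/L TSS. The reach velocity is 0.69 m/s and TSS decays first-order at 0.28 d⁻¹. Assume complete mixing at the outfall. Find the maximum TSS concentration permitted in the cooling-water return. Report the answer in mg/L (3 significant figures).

94.0 mg/L

239 ML/d = 2.766 m³/s.
Travel time to the compliance point: t = 3.1e+04/0.69 = 4.493e+04 s = 0.52 d; decay factor exp(−0.28·0.52) = 0.8645.
So the concentration just after mixing may be at most 22.4/0.8645 = 25.91 mg/L.
Mass balance: 25.91·11.87 = 2.766·Cₑ + 9.1·5.22.
Cₑ = (307.5 − 47.5) / 2.766 = 93.98 mg/L.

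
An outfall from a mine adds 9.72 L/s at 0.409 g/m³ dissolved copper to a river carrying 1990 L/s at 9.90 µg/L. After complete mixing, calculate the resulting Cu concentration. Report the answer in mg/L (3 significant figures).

0.0118 mg/L

9.72 L/s = 0.00972 m³/s.
1990 L/s = 1.99 m³/s.
9.90 µg/L = 0.0099 mg/L.
By mass balance at complete mixing, C = (0.00972·0.409 + 1.99·0.0099) / (0.00972 + 1.99) = 0.02368/2 = 0.01184 mg/L.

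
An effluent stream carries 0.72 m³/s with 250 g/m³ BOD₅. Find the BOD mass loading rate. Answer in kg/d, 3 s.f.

Mass flux = Q·C = 0.72 m³/s × 250 g/m³ = 180 g/s.
= 180 g/s × 86.4 = 1.555e+04 kg/d.

15600 kg/d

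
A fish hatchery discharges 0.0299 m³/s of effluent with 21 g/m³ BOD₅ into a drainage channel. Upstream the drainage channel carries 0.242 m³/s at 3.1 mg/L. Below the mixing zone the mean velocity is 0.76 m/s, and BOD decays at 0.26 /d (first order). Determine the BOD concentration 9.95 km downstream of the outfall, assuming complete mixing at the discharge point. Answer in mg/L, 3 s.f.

4.87 mg/L

After complete mixing, C₀ = (0.0299·21 + 0.242·3.1) / 0.2719 = 5.068 mg/L.
Travel time t = 9950 m / 0.76 m/s = 1.309e+04 s = 0.1515 d.
C = 5.068·exp(−0.26·0.1515) = 5.068·0.9614 = 4.873 mg/L.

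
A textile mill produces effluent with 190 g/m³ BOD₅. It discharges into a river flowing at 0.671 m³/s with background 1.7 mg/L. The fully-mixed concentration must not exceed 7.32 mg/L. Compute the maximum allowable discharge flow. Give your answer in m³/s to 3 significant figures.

0.0206 m³/s

Mass balance at complete mixing: C_std·(Q_w + Q_r) = Q_w·C_e + Q_r·C_b.
Rearranging, Q_w = Q_r·(C_std − C_b)/(C_e − C_std) = 0.671·(7.32 − 1.7) / (190 − 7.32) = 0.02064 m³/s.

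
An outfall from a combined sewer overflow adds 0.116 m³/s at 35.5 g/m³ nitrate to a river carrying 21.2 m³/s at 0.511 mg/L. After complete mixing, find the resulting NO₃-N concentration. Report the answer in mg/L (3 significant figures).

0.701 mg/L

Conservation of mass across the mixing zone: C = (0.116·35.5 + 21.2·0.511) / (0.116 + 21.2) = 14.95/21.32 = 0.7014 mg/L.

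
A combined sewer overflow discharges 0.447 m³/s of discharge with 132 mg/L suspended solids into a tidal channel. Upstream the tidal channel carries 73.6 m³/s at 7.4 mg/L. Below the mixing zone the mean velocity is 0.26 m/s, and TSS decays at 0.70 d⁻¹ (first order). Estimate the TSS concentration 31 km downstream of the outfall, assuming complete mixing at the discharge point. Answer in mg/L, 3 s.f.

After complete mixing, C₀ = (0.447·132 + 73.6·7.4) / 74.05 = 8.152 mg/L.
Travel time t = 3.1e+04 m / 0.26 m/s = 1.192e+05 s = 1.38 d.
C = 8.152·exp(−0.70·1.38) = 8.152·0.3806 = 3.103 mg/L.

3.10 mg/L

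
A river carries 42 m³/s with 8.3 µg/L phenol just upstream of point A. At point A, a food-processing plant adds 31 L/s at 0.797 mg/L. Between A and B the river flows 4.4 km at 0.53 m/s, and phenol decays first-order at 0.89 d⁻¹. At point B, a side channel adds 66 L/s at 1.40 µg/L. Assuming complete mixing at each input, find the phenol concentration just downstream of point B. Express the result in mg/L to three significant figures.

8.3 µg/L = 0.0083 mg/L.
31 L/s = 0.031 m³/s.
After input A: C = (42·0.0083 + 0.031·0.797) / 42.03 = 0.008882 mg/L.
Over the 4.4 km reach to input B (t = 8302 s = 0.09609 d), decay gives C = 0.008882·exp(−0.89·0.09609) = 0.008154 mg/L.
66 L/s = 0.066 m³/s.
1.40 µg/L = 0.0014 mg/L.
After input B: C = (42.03·0.008154 + 0.066·0.0014) / 42.1 = 0.008143 mg/L.

0.00814 mg/L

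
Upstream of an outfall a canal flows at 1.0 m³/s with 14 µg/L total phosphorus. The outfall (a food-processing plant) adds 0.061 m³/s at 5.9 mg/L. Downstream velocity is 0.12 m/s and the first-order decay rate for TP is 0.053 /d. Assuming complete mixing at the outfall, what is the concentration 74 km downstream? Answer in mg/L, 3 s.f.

14 µg/L = 0.014 mg/L.
After complete mixing, C₀ = (0.061·5.9 + 1·0.014) / 1.061 = 0.3524 mg/L.
Travel time t = 7.4e+04 m / 0.12 m/s = 6.167e+05 s = 7.137 d.
C = 0.3524·exp(−0.053·7.137) = 0.3524·0.685 = 0.2414 mg/L.

0.241 mg/L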